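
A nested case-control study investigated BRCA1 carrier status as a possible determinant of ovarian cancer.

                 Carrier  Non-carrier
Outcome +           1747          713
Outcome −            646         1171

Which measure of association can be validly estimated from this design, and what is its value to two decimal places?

Reading the table with exposure as columns: a = 1747 (Carrier, case), b = 646 (Carrier, non-case), c = 713 (Non-carrier, case), d = 1171.
This is a nested case-control study: participants were sampled on outcome status, so risks in the source population cannot be estimated directly — relative risk is not valid here. The odds ratio is the appropriate measure.
OR = (a·d)/(b·c) = (1747 × 1171) / (646 × 713) = 2045737 / 460598 = 4.44148

4.44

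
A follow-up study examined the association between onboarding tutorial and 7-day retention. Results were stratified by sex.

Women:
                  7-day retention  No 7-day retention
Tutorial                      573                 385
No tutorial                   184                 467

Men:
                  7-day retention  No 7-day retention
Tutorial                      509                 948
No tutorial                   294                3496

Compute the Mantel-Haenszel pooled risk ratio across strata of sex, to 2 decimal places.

3.14

RR_MH = Σ(aᵢ·n₀ᵢ/nᵢ) / Σ(cᵢ·n₁ᵢ/nᵢ), with n₁ᵢ = aᵢ+bᵢ (exposed), n₀ᵢ = cᵢ+dᵢ (unexposed), nᵢ = n₁ᵢ+n₀ᵢ.
Stratum 1 (Women): n₁ = 958, n₀ = 651, n = 1609; a·n₀/n = 573·651/1609 = 231.8353; c·n₁/n = 184·958/1609 = 109.5538
Stratum 2 (Men): n₁ = 1457, n₀ = 3790, n = 5247; a·n₀/n = 509·3790/5247 = 367.6596; c·n₁/n = 294·1457/5247 = 81.6387
RR_MH = (231.8353 + 367.6596) / (109.5538 + 81.6387) = 599.4949 / 191.1924 = 3.13556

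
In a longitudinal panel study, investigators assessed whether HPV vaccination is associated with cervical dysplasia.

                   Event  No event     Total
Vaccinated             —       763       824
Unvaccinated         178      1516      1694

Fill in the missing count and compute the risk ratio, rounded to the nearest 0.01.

0.70

The missing cell is in the exposed row: 824 − 763 = 61.
So a = 61, b = 763, c = 178, d = 1516.
RR = [a/(a+b)] / [c/(c+d)] = (61/824) / (178/1694) = 0.07403/0.10508 = 0.70452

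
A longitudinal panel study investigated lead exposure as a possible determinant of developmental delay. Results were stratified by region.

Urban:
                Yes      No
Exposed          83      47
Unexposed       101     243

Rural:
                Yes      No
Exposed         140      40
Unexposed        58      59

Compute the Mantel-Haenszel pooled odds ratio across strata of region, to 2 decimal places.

OR_MH = Σ(aᵢdᵢ/nᵢ) / Σ(bᵢcᵢ/nᵢ), where nᵢ is the stratum total.
Stratum 1 (Urban): n = 474; a·d/n = 83·243/474 = 42.5506; b·c/n = 47·101/474 = 10.0148
Stratum 2 (Rural): n = 297; a·d/n = 140·59/297 = 27.8114; b·c/n = 40·58/297 = 7.8114
OR_MH = (42.5506 + 27.8114) / (10.0148 + 7.8114) = 70.3621 / 17.8262 = 3.94711

3.95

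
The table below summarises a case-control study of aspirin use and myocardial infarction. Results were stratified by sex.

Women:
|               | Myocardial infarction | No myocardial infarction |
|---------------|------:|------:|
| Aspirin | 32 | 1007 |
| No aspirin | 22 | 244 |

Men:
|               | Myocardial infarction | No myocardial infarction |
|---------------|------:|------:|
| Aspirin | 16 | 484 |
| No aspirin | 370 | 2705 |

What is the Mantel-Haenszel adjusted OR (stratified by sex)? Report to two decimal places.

OR_MH = Σ(aᵢdᵢ/nᵢ) / Σ(bᵢcᵢ/nᵢ), where nᵢ is the stratum total.
Stratum 1 (Women): n = 1305; a·d/n = 32·244/1305 = 5.9831; b·c/n = 1007·22/1305 = 16.9762
Stratum 2 (Men): n = 3575; a·d/n = 16·2705/3575 = 12.1063; b·c/n = 484·370/3575 = 50.0923
OR_MH = (5.9831 + 12.1063) / (16.9762 + 50.0923) = 18.0894 / 67.0686 = 0.26972

0.27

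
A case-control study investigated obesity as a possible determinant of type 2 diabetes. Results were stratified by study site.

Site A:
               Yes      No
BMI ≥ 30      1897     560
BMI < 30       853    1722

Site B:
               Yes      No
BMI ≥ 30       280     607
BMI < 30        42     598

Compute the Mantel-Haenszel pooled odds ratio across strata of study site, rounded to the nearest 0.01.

6.80

OR_MH = Σ(aᵢdᵢ/nᵢ) / Σ(bᵢcᵢ/nᵢ), where nᵢ is the stratum total.
Stratum 1 (Site A): n = 5032; a·d/n = 1897·1722/5032 = 649.1721; b·c/n = 560·853/5032 = 94.9285
Stratum 2 (Site B): n = 1527; a·d/n = 280·598/1527 = 109.6529; b·c/n = 607·42/1527 = 16.6955
OR_MH = (649.1721 + 109.6529) / (94.9285 + 16.6955) = 758.8250 / 111.6239 = 6.79805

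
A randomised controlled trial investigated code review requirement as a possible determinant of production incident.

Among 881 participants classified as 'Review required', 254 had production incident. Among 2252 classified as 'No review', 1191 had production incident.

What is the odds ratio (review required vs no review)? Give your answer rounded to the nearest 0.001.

From the description: a = 254, b = 627, c = 1191, d = 1061.
OR = (a·d)/(b·c) = (254 × 1061) / (627 × 1191) = 269494 / 746757 = 0.36089
Exposure is associated with lower odds of production incident (OR = 0.36 < 1).

0.361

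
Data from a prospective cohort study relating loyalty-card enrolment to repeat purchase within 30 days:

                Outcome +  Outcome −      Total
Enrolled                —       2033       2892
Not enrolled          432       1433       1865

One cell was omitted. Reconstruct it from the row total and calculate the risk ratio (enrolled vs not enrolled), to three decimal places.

1.282

The missing cell is in the exposed row: 2892 − 2033 = 859.
So a = 859, b = 2033, c = 432, d = 1433.
RR = [a/(a+b)] / [c/(c+d)] = (859/2892) / (432/1865) = 0.29703/0.23164 = 1.28230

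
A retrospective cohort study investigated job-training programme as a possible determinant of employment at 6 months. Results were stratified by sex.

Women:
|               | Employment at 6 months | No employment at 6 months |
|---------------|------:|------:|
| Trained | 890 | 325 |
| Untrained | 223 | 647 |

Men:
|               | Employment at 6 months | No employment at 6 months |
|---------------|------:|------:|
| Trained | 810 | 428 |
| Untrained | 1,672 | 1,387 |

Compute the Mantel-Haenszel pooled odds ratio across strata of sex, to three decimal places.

2.671

OR_MH = Σ(aᵢdᵢ/nᵢ) / Σ(bᵢcᵢ/nᵢ), where nᵢ is the stratum total.
Stratum 1 (Women): n = 2085; a·d/n = 890·647/2085 = 276.1775; b·c/n = 325·223/2085 = 34.7602
Stratum 2 (Men): n = 4297; a·d/n = 810·1387/4297 = 261.4545; b·c/n = 428·1672/4297 = 166.5385
OR_MH = (276.1775 + 261.4545) / (34.7602 + 166.5385) = 537.6320 / 201.2987 = 2.67082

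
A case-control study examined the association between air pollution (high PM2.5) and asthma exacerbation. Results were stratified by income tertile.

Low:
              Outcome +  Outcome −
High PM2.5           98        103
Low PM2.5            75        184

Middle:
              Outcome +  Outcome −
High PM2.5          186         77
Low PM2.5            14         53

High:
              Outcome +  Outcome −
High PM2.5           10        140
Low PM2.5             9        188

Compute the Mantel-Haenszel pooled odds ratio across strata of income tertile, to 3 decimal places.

OR_MH = Σ(aᵢdᵢ/nᵢ) / Σ(bᵢcᵢ/nᵢ), where nᵢ is the stratum total.
Stratum 1 (Low): n = 460; a·d/n = 98·184/460 = 39.2000; b·c/n = 103·75/460 = 16.7935
Stratum 2 (Middle): n = 330; a·d/n = 186·53/330 = 29.8727; b·c/n = 77·14/330 = 3.2667
Stratum 3 (High): n = 347; a·d/n = 10·188/347 = 5.4179; b·c/n = 140·9/347 = 3.6311
OR_MH = (39.2000 + 29.8727 + 5.4179) / (16.7935 + 3.2667 + 3.6311) = 74.4906 / 23.6913 = 3.14422

3.144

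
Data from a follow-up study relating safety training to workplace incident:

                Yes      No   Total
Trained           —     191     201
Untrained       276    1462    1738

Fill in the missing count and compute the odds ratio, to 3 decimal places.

0.277

The missing cell is in the exposed row: 201 − 191 = 10.
So a = 10, b = 191, c = 276, d = 1462.
OR = (a·d)/(b·c) = (10 × 1462) / (191 × 276) = 14620 / 52716 = 0.27734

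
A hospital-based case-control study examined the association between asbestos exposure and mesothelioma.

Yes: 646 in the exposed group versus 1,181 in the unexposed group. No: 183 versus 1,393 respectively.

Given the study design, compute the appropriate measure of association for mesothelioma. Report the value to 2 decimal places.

From the description: a = 646, b = 183, c = 1181, d = 1393.
This is a hospital-based case-control study: participants were sampled on outcome status, so risks in the source population cannot be estimated directly — relative risk is not valid here. The odds ratio is the appropriate measure.
OR = (a·d)/(b·c) = (646 × 1393) / (183 × 1181) = 899878 / 216123 = 4.16373

4.16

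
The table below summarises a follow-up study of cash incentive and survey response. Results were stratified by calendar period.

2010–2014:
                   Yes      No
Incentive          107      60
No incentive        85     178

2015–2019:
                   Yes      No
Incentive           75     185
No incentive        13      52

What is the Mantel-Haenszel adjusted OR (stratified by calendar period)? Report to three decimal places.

2.923

OR_MH = Σ(aᵢdᵢ/nᵢ) / Σ(bᵢcᵢ/nᵢ), where nᵢ is the stratum total.
Stratum 1 (2010–2014): n = 430; a·d/n = 107·178/430 = 44.2930; b·c/n = 60·85/430 = 11.8605
Stratum 2 (2015–2019): n = 325; a·d/n = 75·52/325 = 12.0000; b·c/n = 185·13/325 = 7.4000
OR_MH = (44.2930 + 12.0000) / (11.8605 + 7.4000) = 56.2930 / 19.2605 = 2.92272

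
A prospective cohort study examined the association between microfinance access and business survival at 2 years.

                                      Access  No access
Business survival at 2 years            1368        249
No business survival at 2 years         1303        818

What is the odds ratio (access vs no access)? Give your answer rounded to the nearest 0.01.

Reading the table with exposure as columns: a = 1368 (Access, case), b = 1303 (Access, non-case), c = 249 (No access, case), d = 818.
OR = (a·d)/(b·c) = (1368 × 818) / (1303 × 249) = 1119024 / 324447 = 3.44902
The odds of business survival at 2 years are about 3.45 times as high in the access group.

3.45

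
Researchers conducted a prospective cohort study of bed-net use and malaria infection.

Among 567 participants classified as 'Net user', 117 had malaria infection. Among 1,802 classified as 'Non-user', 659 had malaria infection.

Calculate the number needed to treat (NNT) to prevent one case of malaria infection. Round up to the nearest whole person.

7

Risk in treated group = 117/567 = 0.20635; risk in control = 659/1802 = 0.36570.
Absolute risk reduction = 0.36570 − 0.20635 = 0.15936
NNT = 1 / ARR = 1 / 0.15936 = 6.275 → round up → 7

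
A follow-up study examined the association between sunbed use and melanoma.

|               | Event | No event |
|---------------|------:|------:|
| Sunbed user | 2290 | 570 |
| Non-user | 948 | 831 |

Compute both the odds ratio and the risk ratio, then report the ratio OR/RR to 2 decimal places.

Cells: a = 2290, b = 570, c = 948, d = 831.
OR = (2290·831)/(570·948) = 1902990/540360 = 3.52171
Risk in exposed = 2290/2860 = 0.80070; risk in unexposed = 948/1779 = 0.53288; RR = 1.50258
OR/RR = 3.52171 / 1.50258 = 2.34378
The outcome is not rare, so the OR lies further from 1 than the RR.

2.34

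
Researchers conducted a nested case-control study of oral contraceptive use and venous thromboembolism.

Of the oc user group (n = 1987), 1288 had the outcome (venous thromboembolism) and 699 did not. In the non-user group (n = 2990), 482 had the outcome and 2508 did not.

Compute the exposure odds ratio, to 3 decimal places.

From the description: a = 1288, b = 699, c = 482, d = 2508.
OR = (a·d)/(b·c) = (1288 × 2508) / (699 × 482) = 3230304 / 336918 = 9.58780
The odds of venous thromboembolism are about 9.59 times as high in the oc user group.

9.588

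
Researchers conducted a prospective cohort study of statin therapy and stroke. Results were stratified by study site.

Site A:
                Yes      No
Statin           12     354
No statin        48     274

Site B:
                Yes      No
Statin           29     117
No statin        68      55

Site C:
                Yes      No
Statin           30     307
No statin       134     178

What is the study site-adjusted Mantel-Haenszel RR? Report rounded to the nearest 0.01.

RR_MH = Σ(aᵢ·n₀ᵢ/nᵢ) / Σ(cᵢ·n₁ᵢ/nᵢ), with n₁ᵢ = aᵢ+bᵢ (exposed), n₀ᵢ = cᵢ+dᵢ (unexposed), nᵢ = n₁ᵢ+n₀ᵢ.
Stratum 1 (Site A): n₁ = 366, n₀ = 322, n = 688; a·n₀/n = 12·322/688 = 5.6163; c·n₁/n = 48·366/688 = 25.5349
Stratum 2 (Site B): n₁ = 146, n₀ = 123, n = 269; a·n₀/n = 29·123/269 = 13.2602; c·n₁/n = 68·146/269 = 36.9071
Stratum 3 (Site C): n₁ = 337, n₀ = 312, n = 649; a·n₀/n = 30·312/649 = 14.4222; c·n₁/n = 134·337/649 = 69.5809
RR_MH = (5.6163 + 13.2602 + 14.4222) / (25.5349 + 36.9071 + 69.5809) = 33.2987 / 132.0228 = 0.25222

0.25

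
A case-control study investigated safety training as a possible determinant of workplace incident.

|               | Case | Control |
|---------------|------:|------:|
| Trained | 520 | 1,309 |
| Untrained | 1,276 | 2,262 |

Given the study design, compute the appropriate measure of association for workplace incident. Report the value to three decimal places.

0.704

Cells: a = 520, b = 1309, c = 1276, d = 2262.
This is a case-control study: participants were sampled on outcome status, so risks in the source population cannot be estimated directly — relative risk is not valid here. The odds ratio is the appropriate measure.
OR = (a·d)/(b·c) = (520 × 2262) / (1309 × 1276) = 1176240 / 1670284 = 0.70422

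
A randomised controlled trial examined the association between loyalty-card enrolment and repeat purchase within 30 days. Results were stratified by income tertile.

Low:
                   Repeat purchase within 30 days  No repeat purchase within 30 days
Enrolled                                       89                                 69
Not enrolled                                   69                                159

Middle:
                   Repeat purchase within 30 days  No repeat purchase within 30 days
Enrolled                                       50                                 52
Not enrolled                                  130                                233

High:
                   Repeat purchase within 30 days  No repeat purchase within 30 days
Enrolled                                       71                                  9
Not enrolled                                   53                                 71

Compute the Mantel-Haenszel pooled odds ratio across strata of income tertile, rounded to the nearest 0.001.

OR_MH = Σ(aᵢdᵢ/nᵢ) / Σ(bᵢcᵢ/nᵢ), where nᵢ is the stratum total.
Stratum 1 (Low): n = 386; a·d/n = 89·159/386 = 36.6606; b·c/n = 69·69/386 = 12.3342
Stratum 2 (Middle): n = 465; a·d/n = 50·233/465 = 25.0538; b·c/n = 52·130/465 = 14.5376
Stratum 3 (High): n = 204; a·d/n = 71·71/204 = 24.7108; b·c/n = 9·53/204 = 2.3382
OR_MH = (36.6606 + 25.0538 + 24.7108) / (12.3342 + 14.5376 + 2.3382) = 86.4252 / 29.2101 = 2.95875

2.959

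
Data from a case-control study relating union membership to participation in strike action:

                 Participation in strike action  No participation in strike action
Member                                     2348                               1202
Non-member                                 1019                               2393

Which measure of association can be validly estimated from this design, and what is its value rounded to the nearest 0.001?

4.587

Cells: a = 2348, b = 1202, c = 1019, d = 2393.
This is a case-control study: participants were sampled on outcome status, so risks in the source population cannot be estimated directly — relative risk is not valid here. The odds ratio is the appropriate measure.
OR = (a·d)/(b·c) = (2348 × 2393) / (1202 × 1019) = 5618764 / 1224838 = 4.58735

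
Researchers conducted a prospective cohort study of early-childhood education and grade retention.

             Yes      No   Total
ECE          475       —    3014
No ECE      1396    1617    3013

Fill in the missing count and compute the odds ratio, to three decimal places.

0.217

The missing cell is in the exposed row: 3014 − 475 = 2539.
So a = 475, b = 2539, c = 1396, d = 1617.
OR = (a·d)/(b·c) = (475 × 1617) / (2539 × 1396) = 768075 / 3544444 = 0.21670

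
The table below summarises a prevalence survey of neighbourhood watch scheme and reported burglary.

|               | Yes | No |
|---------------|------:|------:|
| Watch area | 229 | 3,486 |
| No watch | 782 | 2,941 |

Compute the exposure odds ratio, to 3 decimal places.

0.247

Cells: a = 229, b = 3486, c = 782, d = 2941.
OR = (a·d)/(b·c) = (229 × 2941) / (3486 × 782) = 673489 / 2726052 = 0.24706
Exposure is associated with lower odds of reported burglary (OR = 0.25 < 1).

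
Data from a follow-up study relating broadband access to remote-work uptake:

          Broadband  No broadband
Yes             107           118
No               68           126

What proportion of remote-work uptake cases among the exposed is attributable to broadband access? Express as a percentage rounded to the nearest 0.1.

20.9

Reading the table with exposure as columns: a = 107 (Broadband, case), b = 68 (Broadband, non-case), c = 118 (No broadband, case), d = 126.
Risk in exposed = 107/175 = 0.61143; risk in unexposed = 118/244 = 0.48361.
RR = 0.61143/0.48361 = 1.26431
AR% = (RR − 1)/RR × 100 = (1.26431 − 1)/1.26431 × 100 = 20.9055%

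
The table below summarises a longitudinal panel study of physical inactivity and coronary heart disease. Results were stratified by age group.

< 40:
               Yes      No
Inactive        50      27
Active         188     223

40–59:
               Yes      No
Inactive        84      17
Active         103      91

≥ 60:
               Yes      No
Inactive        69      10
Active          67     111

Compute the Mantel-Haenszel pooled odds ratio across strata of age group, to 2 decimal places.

4.15

OR_MH = Σ(aᵢdᵢ/nᵢ) / Σ(bᵢcᵢ/nᵢ), where nᵢ is the stratum total.
Stratum 1 (< 40): n = 488; a·d/n = 50·223/488 = 22.8484; b·c/n = 27·188/488 = 10.4016
Stratum 2 (40–59): n = 295; a·d/n = 84·91/295 = 25.9119; b·c/n = 17·103/295 = 5.9356
Stratum 3 (≥ 60): n = 257; a·d/n = 69·111/257 = 29.8016; b·c/n = 10·67/257 = 2.6070
OR_MH = (22.8484 + 25.9119 + 29.8016) / (10.4016 + 5.9356 + 2.6070) = 78.5618 / 18.9442 = 4.14700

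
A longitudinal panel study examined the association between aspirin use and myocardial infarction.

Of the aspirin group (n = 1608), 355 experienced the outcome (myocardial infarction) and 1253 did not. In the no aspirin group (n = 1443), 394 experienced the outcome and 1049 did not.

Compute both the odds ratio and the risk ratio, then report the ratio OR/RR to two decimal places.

From the description: a = 355, b = 1253, c = 394, d = 1049.
OR = (355·1049)/(1253·394) = 372395/493682 = 0.75432
Risk in exposed = 355/1608 = 0.22077; risk in unexposed = 394/1443 = 0.27304; RR = 0.80856
OR/RR = 0.75432 / 0.80856 = 0.93292
The outcome is not rare, so the OR lies further from 1 than the RR.

0.93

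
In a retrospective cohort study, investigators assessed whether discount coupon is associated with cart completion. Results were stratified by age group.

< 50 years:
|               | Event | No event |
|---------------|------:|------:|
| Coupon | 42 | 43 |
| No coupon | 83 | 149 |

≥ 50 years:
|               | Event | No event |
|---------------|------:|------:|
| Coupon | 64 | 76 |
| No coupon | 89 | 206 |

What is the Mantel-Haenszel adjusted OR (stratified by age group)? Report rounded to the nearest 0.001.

1.867

OR_MH = Σ(aᵢdᵢ/nᵢ) / Σ(bᵢcᵢ/nᵢ), where nᵢ is the stratum total.
Stratum 1 (< 50 years): n = 317; a·d/n = 42·149/317 = 19.7413; b·c/n = 43·83/317 = 11.2587
Stratum 2 (≥ 50 years): n = 435; a·d/n = 64·206/435 = 30.3080; b·c/n = 76·89/435 = 15.5494
OR_MH = (19.7413 + 30.3080) / (11.2587 + 15.5494) = 50.0494 / 26.8081 = 1.86695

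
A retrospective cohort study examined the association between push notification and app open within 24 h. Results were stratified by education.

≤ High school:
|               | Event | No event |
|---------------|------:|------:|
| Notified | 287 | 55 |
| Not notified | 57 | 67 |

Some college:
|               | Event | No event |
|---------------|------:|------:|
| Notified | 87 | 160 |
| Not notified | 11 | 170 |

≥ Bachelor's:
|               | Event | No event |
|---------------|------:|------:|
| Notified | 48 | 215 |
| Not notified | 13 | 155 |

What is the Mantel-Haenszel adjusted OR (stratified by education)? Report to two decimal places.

5.37

OR_MH = Σ(aᵢdᵢ/nᵢ) / Σ(bᵢcᵢ/nᵢ), where nᵢ is the stratum total.
Stratum 1 (≤ High school): n = 466; a·d/n = 287·67/466 = 41.2639; b·c/n = 55·57/466 = 6.7275
Stratum 2 (Some college): n = 428; a·d/n = 87·170/428 = 34.5561; b·c/n = 160·11/428 = 4.1121
Stratum 3 (≥ Bachelor's): n = 431; a·d/n = 48·155/431 = 17.2622; b·c/n = 215·13/431 = 6.4849
OR_MH = (41.2639 + 34.5561 + 17.2622) / (6.7275 + 4.1121 + 6.4849) = 93.0822 / 17.3245 = 5.37285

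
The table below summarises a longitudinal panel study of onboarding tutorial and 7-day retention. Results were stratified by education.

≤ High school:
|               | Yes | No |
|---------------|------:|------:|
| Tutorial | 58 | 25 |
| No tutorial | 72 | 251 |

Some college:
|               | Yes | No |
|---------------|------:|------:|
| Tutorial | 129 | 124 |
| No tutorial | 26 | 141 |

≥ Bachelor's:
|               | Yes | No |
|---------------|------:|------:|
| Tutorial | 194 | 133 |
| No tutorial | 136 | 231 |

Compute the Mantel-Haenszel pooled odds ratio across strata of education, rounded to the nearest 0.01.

OR_MH = Σ(aᵢdᵢ/nᵢ) / Σ(bᵢcᵢ/nᵢ), where nᵢ is the stratum total.
Stratum 1 (≤ High school): n = 406; a·d/n = 58·251/406 = 35.8571; b·c/n = 25·72/406 = 4.4335
Stratum 2 (Some college): n = 420; a·d/n = 129·141/420 = 43.3071; b·c/n = 124·26/420 = 7.6762
Stratum 3 (≥ Bachelor's): n = 694; a·d/n = 194·231/694 = 64.5735; b·c/n = 133·136/694 = 26.0634
OR_MH = (35.8571 + 43.3071 + 64.5735) / (4.4335 + 7.6762 + 26.0634) = 143.7378 / 38.1731 = 3.76542

3.77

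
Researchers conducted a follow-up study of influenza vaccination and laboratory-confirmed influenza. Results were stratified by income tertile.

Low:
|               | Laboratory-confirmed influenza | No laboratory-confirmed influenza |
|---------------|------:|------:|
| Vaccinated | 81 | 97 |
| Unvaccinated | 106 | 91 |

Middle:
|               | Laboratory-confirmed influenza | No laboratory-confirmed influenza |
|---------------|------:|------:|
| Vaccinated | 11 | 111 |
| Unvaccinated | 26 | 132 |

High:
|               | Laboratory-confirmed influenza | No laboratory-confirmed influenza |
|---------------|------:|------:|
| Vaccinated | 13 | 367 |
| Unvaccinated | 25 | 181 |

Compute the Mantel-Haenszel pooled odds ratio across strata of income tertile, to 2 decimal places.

OR_MH = Σ(aᵢdᵢ/nᵢ) / Σ(bᵢcᵢ/nᵢ), where nᵢ is the stratum total.
Stratum 1 (Low): n = 375; a·d/n = 81·91/375 = 19.6560; b·c/n = 97·106/375 = 27.4187
Stratum 2 (Middle): n = 280; a·d/n = 11·132/280 = 5.1857; b·c/n = 111·26/280 = 10.3071
Stratum 3 (High): n = 586; a·d/n = 13·181/586 = 4.0154; b·c/n = 367·25/586 = 15.6570
OR_MH = (19.6560 + 5.1857 + 4.0154) / (27.4187 + 10.3071 + 15.6570) = 28.8571 / 53.3828 = 0.54057

0.54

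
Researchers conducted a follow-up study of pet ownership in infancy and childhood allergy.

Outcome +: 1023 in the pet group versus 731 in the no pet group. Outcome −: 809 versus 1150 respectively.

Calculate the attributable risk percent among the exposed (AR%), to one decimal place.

From the description: a = 1023, b = 809, c = 731, d = 1150.
Risk in exposed = 1023/1832 = 0.55841; risk in unexposed = 731/1881 = 0.38862.
RR = 0.55841/0.38862 = 1.43688
AR% = (RR − 1)/RR × 100 = (1.43688 − 1)/1.43688 × 100 = 30.4049%

30.4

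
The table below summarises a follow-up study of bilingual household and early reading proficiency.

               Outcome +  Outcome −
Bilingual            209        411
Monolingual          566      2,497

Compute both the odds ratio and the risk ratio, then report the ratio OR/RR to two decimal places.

Cells: a = 209, b = 411, c = 566, d = 2497.
OR = (209·2497)/(411·566) = 521873/232626 = 2.24340
Risk in exposed = 209/620 = 0.33710; risk in unexposed = 566/3063 = 0.18479; RR = 1.82425
OR/RR = 2.24340 / 1.82425 = 1.22976
The outcome is not rare, so the OR lies further from 1 than the RR.

1.23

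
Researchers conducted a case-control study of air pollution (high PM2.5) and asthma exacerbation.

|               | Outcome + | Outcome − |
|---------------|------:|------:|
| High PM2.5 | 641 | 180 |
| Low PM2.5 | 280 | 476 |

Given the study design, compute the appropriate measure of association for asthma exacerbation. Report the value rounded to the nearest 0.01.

6.05

Cells: a = 641, b = 180, c = 280, d = 476.
This is a case-control study: participants were sampled on outcome status, so risks in the source population cannot be estimated directly — relative risk is not valid here. The odds ratio is the appropriate measure.
OR = (a·d)/(b·c) = (641 × 476) / (180 × 280) = 305116 / 50400 = 6.05389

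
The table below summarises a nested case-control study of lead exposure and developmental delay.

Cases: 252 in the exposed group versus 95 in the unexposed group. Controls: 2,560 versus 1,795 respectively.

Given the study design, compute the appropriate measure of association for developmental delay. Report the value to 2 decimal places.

1.86

From the description: a = 252, b = 2560, c = 95, d = 1795.
This is a nested case-control study: participants were sampled on outcome status, so risks in the source population cannot be estimated directly — relative risk is not valid here. The odds ratio is the appropriate measure.
OR = (a·d)/(b·c) = (252 × 1795) / (2560 × 95) = 452340 / 243200 = 1.85995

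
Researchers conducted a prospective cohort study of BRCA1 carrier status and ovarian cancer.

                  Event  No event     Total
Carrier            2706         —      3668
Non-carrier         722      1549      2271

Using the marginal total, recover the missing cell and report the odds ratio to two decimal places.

6.03

The missing cell is in the exposed row: 3668 − 2706 = 962.
So a = 2706, b = 962, c = 722, d = 1549.
OR = (a·d)/(b·c) = (2706 × 1549) / (962 × 722) = 4191594 / 694564 = 6.03486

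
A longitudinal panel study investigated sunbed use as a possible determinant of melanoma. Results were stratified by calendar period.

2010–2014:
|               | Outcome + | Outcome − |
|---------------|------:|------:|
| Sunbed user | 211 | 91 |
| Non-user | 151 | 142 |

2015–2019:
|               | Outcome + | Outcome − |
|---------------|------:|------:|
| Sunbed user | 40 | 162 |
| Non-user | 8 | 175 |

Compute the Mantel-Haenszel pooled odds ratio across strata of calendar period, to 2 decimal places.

2.59

OR_MH = Σ(aᵢdᵢ/nᵢ) / Σ(bᵢcᵢ/nᵢ), where nᵢ is the stratum total.
Stratum 1 (2010–2014): n = 595; a·d/n = 211·142/595 = 50.3563; b·c/n = 91·151/595 = 23.0941
Stratum 2 (2015–2019): n = 385; a·d/n = 40·175/385 = 18.1818; b·c/n = 162·8/385 = 3.3662
OR_MH = (50.3563 + 18.1818) / (23.0941 + 3.3662) = 68.5381 / 26.4604 = 2.59022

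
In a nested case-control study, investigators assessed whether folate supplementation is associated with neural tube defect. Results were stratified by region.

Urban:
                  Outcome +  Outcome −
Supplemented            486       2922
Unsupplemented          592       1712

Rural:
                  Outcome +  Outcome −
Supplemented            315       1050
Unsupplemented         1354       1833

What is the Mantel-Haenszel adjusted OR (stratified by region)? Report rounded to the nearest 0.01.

0.44

OR_MH = Σ(aᵢdᵢ/nᵢ) / Σ(bᵢcᵢ/nᵢ), where nᵢ is the stratum total.
Stratum 1 (Urban): n = 5712; a·d/n = 486·1712/5712 = 145.6639; b·c/n = 2922·592/5712 = 302.8403
Stratum 2 (Rural): n = 4552; a·d/n = 315·1833/4552 = 126.8442; b·c/n = 1050·1354/4552 = 312.3243
OR_MH = (145.6639 + 126.8442) / (302.8403 + 312.3243) = 272.5081 / 615.1646 = 0.44298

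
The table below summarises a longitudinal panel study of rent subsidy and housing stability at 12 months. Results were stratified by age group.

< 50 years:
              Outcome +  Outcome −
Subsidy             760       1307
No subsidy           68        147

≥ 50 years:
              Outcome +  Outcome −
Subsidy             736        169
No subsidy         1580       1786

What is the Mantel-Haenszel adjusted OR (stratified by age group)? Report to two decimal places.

3.52

OR_MH = Σ(aᵢdᵢ/nᵢ) / Σ(bᵢcᵢ/nᵢ), where nᵢ is the stratum total.
Stratum 1 (< 50 years): n = 2282; a·d/n = 760·147/2282 = 48.9571; b·c/n = 1307·68/2282 = 38.9465
Stratum 2 (≥ 50 years): n = 4271; a·d/n = 736·1786/4271 = 307.7724; b·c/n = 169·1580/4271 = 62.5193
OR_MH = (48.9571 + 307.7724) / (38.9465 + 62.5193) = 356.7295 / 101.4659 = 3.51576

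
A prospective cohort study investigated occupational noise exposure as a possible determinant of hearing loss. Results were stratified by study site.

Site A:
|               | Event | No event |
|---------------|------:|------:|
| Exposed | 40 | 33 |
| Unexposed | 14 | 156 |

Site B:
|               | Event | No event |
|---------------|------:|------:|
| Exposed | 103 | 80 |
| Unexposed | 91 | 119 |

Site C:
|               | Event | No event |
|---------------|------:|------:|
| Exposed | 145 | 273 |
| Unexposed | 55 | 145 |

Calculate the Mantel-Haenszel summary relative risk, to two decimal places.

1.55

RR_MH = Σ(aᵢ·n₀ᵢ/nᵢ) / Σ(cᵢ·n₁ᵢ/nᵢ), with n₁ᵢ = aᵢ+bᵢ (exposed), n₀ᵢ = cᵢ+dᵢ (unexposed), nᵢ = n₁ᵢ+n₀ᵢ.
Stratum 1 (Site A): n₁ = 73, n₀ = 170, n = 243; a·n₀/n = 40·170/243 = 27.9835; c·n₁/n = 14·73/243 = 4.2058
Stratum 2 (Site B): n₁ = 183, n₀ = 210, n = 393; a·n₀/n = 103·210/393 = 55.0382; c·n₁/n = 91·183/393 = 42.3740
Stratum 3 (Site C): n₁ = 418, n₀ = 200, n = 618; a·n₀/n = 145·200/618 = 46.9256; c·n₁/n = 55·418/618 = 37.2006
RR_MH = (27.9835 + 55.0382 + 46.9256) / (4.2058 + 42.3740 + 37.2006) = 129.9473 / 83.7805 = 1.55105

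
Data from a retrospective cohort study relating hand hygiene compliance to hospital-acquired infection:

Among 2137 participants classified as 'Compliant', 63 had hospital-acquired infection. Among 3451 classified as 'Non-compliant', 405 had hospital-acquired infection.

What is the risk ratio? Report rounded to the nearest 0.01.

From the description: a = 63, b = 2074, c = 405, d = 3046.
Risk in exposed = 63/2137 = 0.02948; risk in unexposed = 405/3451 = 0.11736.
RR = 0.02948 / 0.11736 = 0.25120
The risk is 75% lower among the exposed than among the unexposed.

0.25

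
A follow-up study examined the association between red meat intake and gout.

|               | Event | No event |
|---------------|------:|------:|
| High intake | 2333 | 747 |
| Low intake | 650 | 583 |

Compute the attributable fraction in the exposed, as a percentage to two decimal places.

30.40

Cells: a = 2333, b = 747, c = 650, d = 583.
Risk in exposed = 2333/3080 = 0.75747; risk in unexposed = 650/1233 = 0.52717.
RR = 0.75747/0.52717 = 1.43686
AR% = (RR − 1)/RR × 100 = (1.43686 − 1)/1.43686 × 100 = 30.4037%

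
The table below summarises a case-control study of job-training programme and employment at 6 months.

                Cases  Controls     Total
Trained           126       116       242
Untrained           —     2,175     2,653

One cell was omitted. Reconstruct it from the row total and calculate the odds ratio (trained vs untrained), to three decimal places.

The missing cell is in the unexposed row: 2653 − 2175 = 478.
So a = 126, b = 116, c = 478, d = 2175.
OR = (a·d)/(b·c) = (126 × 2175) / (116 × 478) = 274050 / 55448 = 4.94247

4.942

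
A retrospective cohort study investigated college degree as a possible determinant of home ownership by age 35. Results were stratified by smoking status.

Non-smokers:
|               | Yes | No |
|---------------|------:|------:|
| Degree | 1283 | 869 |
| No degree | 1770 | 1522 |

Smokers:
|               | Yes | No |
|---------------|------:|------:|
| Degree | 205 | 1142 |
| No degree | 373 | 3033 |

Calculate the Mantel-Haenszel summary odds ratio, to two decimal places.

OR_MH = Σ(aᵢdᵢ/nᵢ) / Σ(bᵢcᵢ/nᵢ), where nᵢ is the stratum total.
Stratum 1 (Non-smokers): n = 5444; a·d/n = 1283·1522/5444 = 358.6932; b·c/n = 869·1770/5444 = 282.5367
Stratum 2 (Smokers): n = 4753; a·d/n = 205·3033/4753 = 130.8153; b·c/n = 1142·373/4753 = 89.6205
OR_MH = (358.6932 + 130.8153) / (282.5367 + 89.6205) = 489.5085 / 372.1572 = 1.31533

1.32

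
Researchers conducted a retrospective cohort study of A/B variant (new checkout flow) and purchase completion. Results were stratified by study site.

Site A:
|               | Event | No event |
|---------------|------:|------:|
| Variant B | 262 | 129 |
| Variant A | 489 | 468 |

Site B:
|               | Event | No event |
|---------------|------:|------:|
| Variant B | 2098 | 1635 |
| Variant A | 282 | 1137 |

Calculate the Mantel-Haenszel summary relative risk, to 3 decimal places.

RR_MH = Σ(aᵢ·n₀ᵢ/nᵢ) / Σ(cᵢ·n₁ᵢ/nᵢ), with n₁ᵢ = aᵢ+bᵢ (exposed), n₀ᵢ = cᵢ+dᵢ (unexposed), nᵢ = n₁ᵢ+n₀ᵢ.
Stratum 1 (Site A): n₁ = 391, n₀ = 957, n = 1348; a·n₀/n = 262·957/1348 = 186.0045; c·n₁/n = 489·391/1348 = 141.8390
Stratum 2 (Site B): n₁ = 3733, n₀ = 1419, n = 5152; a·n₀/n = 2098·1419/5152 = 577.8459; c·n₁/n = 282·3733/5152 = 204.3296
RR_MH = (186.0045 + 577.8459) / (141.8390 + 204.3296) = 763.8503 / 346.1686 = 2.20658

2.207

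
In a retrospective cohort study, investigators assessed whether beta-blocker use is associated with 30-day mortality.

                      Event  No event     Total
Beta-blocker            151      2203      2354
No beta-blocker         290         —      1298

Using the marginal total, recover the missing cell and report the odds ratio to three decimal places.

The missing cell is in the unexposed row: 1298 − 290 = 1008.
So a = 151, b = 2203, c = 290, d = 1008.
OR = (a·d)/(b·c) = (151 × 1008) / (2203 × 290) = 152208 / 638870 = 0.23825

0.238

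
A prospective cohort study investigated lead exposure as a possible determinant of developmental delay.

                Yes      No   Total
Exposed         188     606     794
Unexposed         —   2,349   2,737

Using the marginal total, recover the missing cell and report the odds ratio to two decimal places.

1.88

The missing cell is in the unexposed row: 2737 − 2349 = 388.
So a = 188, b = 606, c = 388, d = 2349.
OR = (a·d)/(b·c) = (188 × 2349) / (606 × 388) = 441612 / 235128 = 1.87818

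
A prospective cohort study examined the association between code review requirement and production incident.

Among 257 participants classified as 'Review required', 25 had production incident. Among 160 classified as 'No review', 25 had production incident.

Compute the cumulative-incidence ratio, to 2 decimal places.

0.62

From the description: a = 25, b = 232, c = 25, d = 135.
Risk in exposed = 25/257 = 0.09728; risk in unexposed = 25/160 = 0.15625.
RR = 0.09728 / 0.15625 = 0.62257
The risk is 38% lower among the exposed than among the unexposed.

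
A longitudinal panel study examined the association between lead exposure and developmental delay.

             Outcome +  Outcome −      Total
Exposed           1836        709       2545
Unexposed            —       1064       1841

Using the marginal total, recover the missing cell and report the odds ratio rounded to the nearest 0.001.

3.546

The missing cell is in the unexposed row: 1841 − 1064 = 777.
So a = 1836, b = 709, c = 777, d = 1064.
OR = (a·d)/(b·c) = (1836 × 1064) / (709 × 777) = 1953504 / 550893 = 3.54607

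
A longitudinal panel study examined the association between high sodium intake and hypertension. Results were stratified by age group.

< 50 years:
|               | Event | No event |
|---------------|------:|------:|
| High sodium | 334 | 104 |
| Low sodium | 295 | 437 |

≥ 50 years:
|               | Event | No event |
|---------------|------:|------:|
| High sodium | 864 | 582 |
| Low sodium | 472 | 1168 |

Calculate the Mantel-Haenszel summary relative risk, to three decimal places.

2.015

RR_MH = Σ(aᵢ·n₀ᵢ/nᵢ) / Σ(cᵢ·n₁ᵢ/nᵢ), with n₁ᵢ = aᵢ+bᵢ (exposed), n₀ᵢ = cᵢ+dᵢ (unexposed), nᵢ = n₁ᵢ+n₀ᵢ.
Stratum 1 (< 50 years): n₁ = 438, n₀ = 732, n = 1170; a·n₀/n = 334·732/1170 = 208.9641; c·n₁/n = 295·438/1170 = 110.4359
Stratum 2 (≥ 50 years): n₁ = 1446, n₀ = 1640, n = 3086; a·n₀/n = 864·1640/3086 = 459.1575; c·n₁/n = 472·1446/3086 = 221.1640
RR_MH = (208.9641 + 459.1575) / (110.4359 + 221.1640) = 668.1216 / 331.5999 = 2.01484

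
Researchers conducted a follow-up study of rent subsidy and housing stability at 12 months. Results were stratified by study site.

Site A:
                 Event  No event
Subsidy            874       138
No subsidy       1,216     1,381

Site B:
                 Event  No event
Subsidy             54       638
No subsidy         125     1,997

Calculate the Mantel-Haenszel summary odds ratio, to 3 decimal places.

4.981

OR_MH = Σ(aᵢdᵢ/nᵢ) / Σ(bᵢcᵢ/nᵢ), where nᵢ is the stratum total.
Stratum 1 (Site A): n = 3609; a·d/n = 874·1381/3609 = 334.4400; b·c/n = 138·1216/3609 = 46.4971
Stratum 2 (Site B): n = 2814; a·d/n = 54·1997/2814 = 38.3220; b·c/n = 638·125/2814 = 28.3404
OR_MH = (334.4400 + 38.3220) / (46.4971 + 28.3404) = 372.7620 / 74.8375 = 4.98095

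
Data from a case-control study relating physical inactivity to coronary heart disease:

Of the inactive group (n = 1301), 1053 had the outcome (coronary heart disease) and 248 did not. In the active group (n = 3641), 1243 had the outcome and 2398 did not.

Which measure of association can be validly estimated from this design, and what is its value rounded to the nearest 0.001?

8.191

From the description: a = 1053, b = 248, c = 1243, d = 2398.
This is a case-control study: participants were sampled on outcome status, so risks in the source population cannot be estimated directly — relative risk is not valid here. The odds ratio is the appropriate measure.
OR = (a·d)/(b·c) = (1053 × 2398) / (248 × 1243) = 2525094 / 308264 = 8.19134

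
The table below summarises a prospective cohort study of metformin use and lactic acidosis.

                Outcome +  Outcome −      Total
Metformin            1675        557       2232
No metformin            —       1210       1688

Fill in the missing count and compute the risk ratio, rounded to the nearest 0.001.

The missing cell is in the unexposed row: 1688 − 1210 = 478.
So a = 1675, b = 557, c = 478, d = 1210.
RR = [a/(a+b)] / [c/(c+d)] = (1675/2232) / (478/1688) = 0.75045/0.28318 = 2.65012

2.650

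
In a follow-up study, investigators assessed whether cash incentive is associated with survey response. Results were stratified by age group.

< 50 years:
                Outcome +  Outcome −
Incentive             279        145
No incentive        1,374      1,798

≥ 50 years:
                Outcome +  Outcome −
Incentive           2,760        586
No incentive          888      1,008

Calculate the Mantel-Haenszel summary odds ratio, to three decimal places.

OR_MH = Σ(aᵢdᵢ/nᵢ) / Σ(bᵢcᵢ/nᵢ), where nᵢ is the stratum total.
Stratum 1 (< 50 years): n = 3596; a·d/n = 279·1798/3596 = 139.5000; b·c/n = 145·1374/3596 = 55.4032
Stratum 2 (≥ 50 years): n = 5242; a·d/n = 2760·1008/5242 = 530.7287; b·c/n = 586·888/5242 = 99.2690
OR_MH = (139.5000 + 530.7287) / (55.4032 + 99.2690) = 670.2287 / 154.6722 = 4.33322

4.333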